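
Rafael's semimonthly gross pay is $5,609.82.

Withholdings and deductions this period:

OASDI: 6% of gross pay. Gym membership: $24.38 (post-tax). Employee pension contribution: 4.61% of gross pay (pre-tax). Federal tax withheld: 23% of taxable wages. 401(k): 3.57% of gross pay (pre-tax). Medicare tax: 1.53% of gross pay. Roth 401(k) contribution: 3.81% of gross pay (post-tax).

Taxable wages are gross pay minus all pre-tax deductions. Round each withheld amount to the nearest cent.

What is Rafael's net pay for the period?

$3,305.69

Employee pension contribution: $5,609.82 × 0.0461 = $258.61
401(k): $5,609.82 × 0.0357 = $200.27
Pre-tax total = $258.61 + $200.27 = $458.88
Taxable wages = $5,609.82 − $458.88 = $5,150.94
Federal tax withheld: $5,150.94 × 0.23 = $1,184.72
Medicare tax: $5,609.82 × 0.0153 = $85.83
OASDI: $5,609.82 × 0.06 = $336.59
Gym membership: $24.38
Roth 401(k) contribution: $5,609.82 × 0.0381 = $213.73
Total deductions = $258.61 + $200.27 + $1,184.72 + $85.83 + $336.59 + $24.38 + $213.73 = $2,304.13
Net pay = $5,609.82 − $2,304.13 = $3,305.69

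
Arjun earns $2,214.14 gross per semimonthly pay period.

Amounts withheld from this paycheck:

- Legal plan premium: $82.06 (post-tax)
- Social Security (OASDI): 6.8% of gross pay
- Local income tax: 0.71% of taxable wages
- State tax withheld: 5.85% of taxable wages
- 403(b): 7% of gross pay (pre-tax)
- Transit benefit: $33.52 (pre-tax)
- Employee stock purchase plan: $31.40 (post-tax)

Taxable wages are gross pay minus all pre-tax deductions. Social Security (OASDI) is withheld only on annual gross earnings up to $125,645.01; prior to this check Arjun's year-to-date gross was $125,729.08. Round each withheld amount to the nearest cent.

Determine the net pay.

Transit benefit: $33.52
403(b): $2,214.14 × 0.07 = $154.99
Pre-tax total = $33.52 + $154.99 = $188.51
Taxable wages = $2,214.14 − $188.51 = $2,025.63
State tax withheld: $2,025.63 × 0.0585 = $118.50
Local income tax: $2,025.63 × 0.0071 = $14.38
Social Security (OASDI): annual cap $125,645.01 already reached (YTD $125,729.08), so $0.00
Employee stock purchase plan: $31.40
Legal plan premium: $82.06
Total deductions = $33.52 + $154.99 + $118.50 + $14.38 + $0.00 + $31.40 + $82.06 = $434.85
Net pay = $2,214.14 − $434.85 = $1,779.29

$1,779.29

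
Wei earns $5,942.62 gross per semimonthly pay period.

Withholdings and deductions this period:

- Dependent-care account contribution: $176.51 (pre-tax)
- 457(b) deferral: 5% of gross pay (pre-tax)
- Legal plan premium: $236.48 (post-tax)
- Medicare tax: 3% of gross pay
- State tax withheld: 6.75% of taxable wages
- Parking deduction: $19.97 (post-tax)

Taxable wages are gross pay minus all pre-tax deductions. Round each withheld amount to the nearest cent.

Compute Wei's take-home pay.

457(b) deferral: $5,942.62 × 0.05 = $297.13
Dependent-care account contribution: $176.51
Pre-tax total = $297.13 + $176.51 = $473.64
Taxable wages = $5,942.62 − $473.64 = $5,468.98
State tax withheld: $5,468.98 × 0.0675 = $369.16
Medicare tax: $5,942.62 × 0.03 = $178.28
Legal plan premium: $236.48
Parking deduction: $19.97
Total deductions = $297.13 + $176.51 + $369.16 + $178.28 + $236.48 + $19.97 = $1,277.53
Net pay = $5,942.62 − $1,277.53 = $4,665.09

$4,665.09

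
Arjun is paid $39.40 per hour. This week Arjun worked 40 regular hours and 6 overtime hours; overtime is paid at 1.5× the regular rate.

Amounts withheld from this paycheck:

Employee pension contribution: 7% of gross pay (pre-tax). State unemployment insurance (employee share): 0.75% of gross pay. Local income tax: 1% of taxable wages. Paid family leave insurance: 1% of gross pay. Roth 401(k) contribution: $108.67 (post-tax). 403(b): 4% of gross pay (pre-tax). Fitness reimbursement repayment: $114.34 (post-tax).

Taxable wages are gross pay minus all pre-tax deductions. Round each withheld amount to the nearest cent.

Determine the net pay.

Regular pay: 40 × $39.40 = $1576.00
Overtime pay: 6 × $39.40 × 1.5 = $354.60
Gross pay = $1576.00 + $354.60 = $1930.60
Employee pension contribution: $1930.60 × 0.07 = $135.14
403(b): $1930.60 × 0.04 = $77.22
Pre-tax total = $135.14 + $77.22 = $212.36
Taxable wages = $1930.60 − $212.36 = $1718.24
Local income tax: $1718.24 × 0.01 = $17.18
Paid family leave insurance: $1930.60 × 0.01 = $19.31
State unemployment insurance (employee share): $1930.60 × 0.0075 = $14.48
Fitness reimbursement repayment: $114.34
Roth 401(k) contribution: $108.67
Total deductions = $135.14 + $77.22 + $17.18 + $19.31 + $14.48 + $114.34 + $108.67 = $486.34
Net pay = $1930.60 − $486.34 = $1444.26

$1444.26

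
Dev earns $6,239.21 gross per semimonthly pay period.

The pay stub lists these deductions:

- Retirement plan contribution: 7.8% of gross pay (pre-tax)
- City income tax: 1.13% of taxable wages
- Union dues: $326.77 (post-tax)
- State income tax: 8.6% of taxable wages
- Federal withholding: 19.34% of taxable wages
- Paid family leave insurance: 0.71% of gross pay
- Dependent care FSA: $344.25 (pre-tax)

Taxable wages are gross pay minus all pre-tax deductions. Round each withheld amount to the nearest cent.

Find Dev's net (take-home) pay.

$3,465.04

Dependent care FSA: $344.25
Retirement plan contribution: $6,239.21 × 0.078 = $486.66
Pre-tax total = $344.25 + $486.66 = $830.91
Taxable wages = $6,239.21 − $830.91 = $5,408.30
State income tax: $5,408.30 × 0.086 = $465.11
City income tax: $5,408.30 × 0.0113 = $61.11
Federal withholding: $5,408.30 × 0.1934 = $1,045.97
Paid family leave insurance: $6,239.21 × 0.0071 = $44.30
Union dues: $326.77
Total deductions = $344.25 + $486.66 + $465.11 + $61.11 + $1,045.97 + $44.30 + $326.77 = $2,774.17
Net pay = $6,239.21 − $2,774.17 = $3,465.04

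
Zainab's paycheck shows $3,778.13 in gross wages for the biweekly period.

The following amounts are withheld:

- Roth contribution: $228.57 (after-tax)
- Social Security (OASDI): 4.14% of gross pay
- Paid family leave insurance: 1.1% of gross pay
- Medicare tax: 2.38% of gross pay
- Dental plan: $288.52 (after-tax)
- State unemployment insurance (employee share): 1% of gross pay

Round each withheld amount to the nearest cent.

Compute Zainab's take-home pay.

$2,935.37

Paid family leave insurance: $3,778.13 × 0.011 = $41.56
Social Security (OASDI): $3,778.13 × 0.0414 = $156.41
State unemployment insurance (employee share): $3,778.13 × 0.01 = $37.78
Medicare tax: $3,778.13 × 0.0238 = $89.92
Roth contribution: $228.57
Dental plan: $288.52
Total deductions = $41.56 + $156.41 + $37.78 + $89.92 + $228.57 + $288.52 = $842.76
Net pay = $3,778.13 − $842.76 = $2,935.37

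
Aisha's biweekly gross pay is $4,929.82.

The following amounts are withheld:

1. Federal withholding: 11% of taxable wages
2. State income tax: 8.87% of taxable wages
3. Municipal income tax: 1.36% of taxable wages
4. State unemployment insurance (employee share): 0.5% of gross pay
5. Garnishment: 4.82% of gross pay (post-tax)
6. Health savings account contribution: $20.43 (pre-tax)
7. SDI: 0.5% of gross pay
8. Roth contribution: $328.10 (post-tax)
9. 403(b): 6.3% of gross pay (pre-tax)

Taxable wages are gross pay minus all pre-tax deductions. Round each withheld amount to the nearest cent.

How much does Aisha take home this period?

$3,007.47

Health savings account contribution: $20.43
403(b): $4,929.82 × 0.063 = $310.58
Pre-tax total = $20.43 + $310.58 = $331.01
Taxable wages = $4,929.82 − $331.01 = $4,598.81
State income tax: $4,598.81 × 0.0887 = $407.91
Federal withholding: $4,598.81 × 0.11 = $505.87
Municipal income tax: $4,598.81 × 0.0136 = $62.54
SDI: $4,929.82 × 0.005 = $24.65
State unemployment insurance (employee share): $4,929.82 × 0.005 = $24.65
Roth contribution: $328.10
Garnishment: $4,929.82 × 0.0482 = $237.62
Total deductions = $20.43 + $310.58 + $407.91 + $505.87 + $62.54 + $24.65 + $24.65 + $328.10 + $237.62 = $1,922.35
Net pay = $4,929.82 − $1,922.35 = $3,007.47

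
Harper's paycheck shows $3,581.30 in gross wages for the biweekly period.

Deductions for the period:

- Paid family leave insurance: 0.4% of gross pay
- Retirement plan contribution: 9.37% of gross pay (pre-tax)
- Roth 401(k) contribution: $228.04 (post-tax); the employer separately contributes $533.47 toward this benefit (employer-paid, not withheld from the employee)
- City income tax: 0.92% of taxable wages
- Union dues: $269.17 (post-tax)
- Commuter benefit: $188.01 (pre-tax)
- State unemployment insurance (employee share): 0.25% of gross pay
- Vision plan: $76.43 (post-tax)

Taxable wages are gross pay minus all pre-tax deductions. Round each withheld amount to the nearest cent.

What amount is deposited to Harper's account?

$2,432.67

Retirement plan contribution: $3,581.30 × 0.0937 = $335.57
Commuter benefit: $188.01
Pre-tax total = $335.57 + $188.01 = $523.58
Taxable wages = $3,581.30 − $523.58 = $3,057.72
City income tax: $3,057.72 × 0.0092 = $28.13
Paid family leave insurance: $3,581.30 × 0.004 = $14.33
State unemployment insurance (employee share): $3,581.30 × 0.0025 = $8.95
Vision plan: $76.43
Union dues: $269.17
Roth 401(k) contribution: $228.04
(Employer's $533.47 toward Roth 401(k) contribution is not withheld from the employee.)
Total deductions = $335.57 + $188.01 + $28.13 + $14.33 + $8.95 + $76.43 + $269.17 + $228.04 = $1,148.63
Net pay = $3,581.30 − $1,148.63 = $2,432.67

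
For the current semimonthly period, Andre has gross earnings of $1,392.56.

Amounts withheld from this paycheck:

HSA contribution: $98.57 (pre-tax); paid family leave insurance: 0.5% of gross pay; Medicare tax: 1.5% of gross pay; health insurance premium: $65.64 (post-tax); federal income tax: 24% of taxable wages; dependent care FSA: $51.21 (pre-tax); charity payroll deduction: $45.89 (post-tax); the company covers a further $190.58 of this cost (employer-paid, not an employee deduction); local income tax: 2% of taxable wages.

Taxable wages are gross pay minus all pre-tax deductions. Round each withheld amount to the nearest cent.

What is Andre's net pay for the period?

$780.27

HSA contribution: $98.57
Dependent care FSA: $51.21
Pre-tax total = $98.57 + $51.21 = $149.78
Taxable wages = $1,392.56 − $149.78 = $1,242.78
Local income tax: $1,242.78 × 0.02 = $24.86
Federal income tax: $1,242.78 × 0.24 = $298.27
Medicare tax: $1,392.56 × 0.015 = $20.89
Paid family leave insurance: $1,392.56 × 0.005 = $6.96
Charity payroll deduction: $45.89
Health insurance premium: $65.64
(Employer's $190.58 toward charity payroll deduction is not withheld from the employee.)
Total deductions = $98.57 + $51.21 + $24.86 + $298.27 + $20.89 + $6.96 + $45.89 + $65.64 = $612.29
Net pay = $1,392.56 − $612.29 = $780.27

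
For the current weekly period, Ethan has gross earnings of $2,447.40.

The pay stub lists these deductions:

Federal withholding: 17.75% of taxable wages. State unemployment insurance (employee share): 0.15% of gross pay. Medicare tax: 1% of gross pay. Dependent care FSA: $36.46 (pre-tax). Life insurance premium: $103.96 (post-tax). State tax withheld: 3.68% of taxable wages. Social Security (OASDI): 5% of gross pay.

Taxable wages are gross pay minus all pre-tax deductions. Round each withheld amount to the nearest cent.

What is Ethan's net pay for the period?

Dependent care FSA: $36.46
Taxable wages = $2,447.40 − $36.46 = $2,410.94
Federal withholding: $2,410.94 × 0.1775 = $427.94
State tax withheld: $2,410.94 × 0.0368 = $88.72
Medicare tax: $2,447.40 × 0.01 = $24.47
State unemployment insurance (employee share): $2,447.40 × 0.0015 = $3.67
Social Security (OASDI): $2,447.40 × 0.05 = $122.37
Life insurance premium: $103.96
Total deductions = $36.46 + $427.94 + $88.72 + $24.47 + $3.67 + $122.37 + $103.96 = $807.59
Net pay = $2,447.40 − $807.59 = $1,639.81

$1,639.81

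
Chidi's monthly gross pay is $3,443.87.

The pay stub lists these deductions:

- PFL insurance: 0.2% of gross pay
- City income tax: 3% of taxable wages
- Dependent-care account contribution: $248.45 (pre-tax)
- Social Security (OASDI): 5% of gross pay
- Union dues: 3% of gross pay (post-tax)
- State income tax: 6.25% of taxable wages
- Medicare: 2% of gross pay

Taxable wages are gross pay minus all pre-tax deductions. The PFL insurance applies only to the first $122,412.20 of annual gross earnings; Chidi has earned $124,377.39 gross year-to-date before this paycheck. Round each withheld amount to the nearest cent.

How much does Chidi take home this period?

$2,555.46

Dependent-care account contribution: $248.45
Taxable wages = $3,443.87 − $248.45 = $3,195.42
City income tax: $3,195.42 × 0.03 = $95.86
State income tax: $3,195.42 × 0.0625 = $199.71
Medicare: $3,443.87 × 0.02 = $68.88
Social Security (OASDI): $3,443.87 × 0.05 = $172.19
PFL insurance: annual cap $122,412.20 already reached (YTD $124,377.39), so $0.00
Union dues: $3,443.87 × 0.03 = $103.32
Total deductions = $248.45 + $95.86 + $199.71 + $68.88 + $172.19 + $0.00 + $103.32 = $888.41
Net pay = $3,443.87 − $888.41 = $2,555.46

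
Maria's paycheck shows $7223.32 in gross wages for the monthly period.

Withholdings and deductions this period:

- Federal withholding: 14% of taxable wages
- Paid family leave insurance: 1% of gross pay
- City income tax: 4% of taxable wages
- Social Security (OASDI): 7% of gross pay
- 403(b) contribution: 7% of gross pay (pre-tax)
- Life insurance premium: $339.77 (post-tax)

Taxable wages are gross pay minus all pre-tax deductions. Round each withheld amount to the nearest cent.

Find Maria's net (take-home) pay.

$4590.87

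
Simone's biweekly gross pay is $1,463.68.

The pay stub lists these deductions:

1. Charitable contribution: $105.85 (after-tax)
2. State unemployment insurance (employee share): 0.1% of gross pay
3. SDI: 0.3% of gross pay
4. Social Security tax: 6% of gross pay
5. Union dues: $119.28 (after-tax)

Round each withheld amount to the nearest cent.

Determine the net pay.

Social Security tax: $1,463.68 × 0.06 = $87.82
SDI: $1,463.68 × 0.003 = $4.39
State unemployment insurance (employee share): $1,463.68 × 0.001 = $1.46
Union dues: $119.28
Charitable contribution: $105.85
Total deductions = $87.82 + $4.39 + $1.46 + $119.28 + $105.85 = $318.80
Net pay = $1,463.68 − $318.80 = $1,144.88

$1,144.88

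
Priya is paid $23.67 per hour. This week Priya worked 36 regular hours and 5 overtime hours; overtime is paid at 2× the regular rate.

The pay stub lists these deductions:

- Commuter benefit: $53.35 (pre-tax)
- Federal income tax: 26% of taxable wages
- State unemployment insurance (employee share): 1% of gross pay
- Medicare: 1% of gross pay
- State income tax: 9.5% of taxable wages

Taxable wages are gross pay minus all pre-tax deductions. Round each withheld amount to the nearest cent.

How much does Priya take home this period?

Regular pay: 36 × $23.67 = $852.12
Overtime pay: 5 × $23.67 × 2 = $236.70
Gross pay = $852.12 + $236.70 = $1088.82
Commuter benefit: $53.35
Taxable wages = $1088.82 − $53.35 = $1035.47
Federal income tax: $1035.47 × 0.26 = $269.22
State income tax: $1035.47 × 0.095 = $98.37
Medicare: $1088.82 × 0.01 = $10.89
State unemployment insurance (employee share): $1088.82 × 0.01 = $10.89
Total deductions = $53.35 + $269.22 + $98.37 + $10.89 + $10.89 = $442.72
Net pay = $1088.82 − $442.72 = $646.10

$646.10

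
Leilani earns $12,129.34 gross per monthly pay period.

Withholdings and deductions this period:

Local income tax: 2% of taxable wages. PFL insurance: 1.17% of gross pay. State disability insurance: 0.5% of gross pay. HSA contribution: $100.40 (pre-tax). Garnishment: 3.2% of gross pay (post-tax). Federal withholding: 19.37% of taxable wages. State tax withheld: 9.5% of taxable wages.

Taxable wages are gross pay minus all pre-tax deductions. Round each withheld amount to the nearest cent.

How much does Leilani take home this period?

HSA contribution: $100.40
Taxable wages = $12,129.34 − $100.40 = $12,028.94
Federal withholding: $12,028.94 × 0.1937 = $2,330.01
State tax withheld: $12,028.94 × 0.095 = $1,142.75
Local income tax: $12,028.94 × 0.02 = $240.58
PFL insurance: $12,129.34 × 0.0117 = $141.91
State disability insurance: $12,129.34 × 0.005 = $60.65
Garnishment: $12,129.34 × 0.032 = $388.14
Total deductions = $100.40 + $2,330.01 + $1,142.75 + $240.58 + $141.91 + $60.65 + $388.14 = $4,404.44
Net pay = $12,129.34 − $4,404.44 = $7,724.90

$7,724.90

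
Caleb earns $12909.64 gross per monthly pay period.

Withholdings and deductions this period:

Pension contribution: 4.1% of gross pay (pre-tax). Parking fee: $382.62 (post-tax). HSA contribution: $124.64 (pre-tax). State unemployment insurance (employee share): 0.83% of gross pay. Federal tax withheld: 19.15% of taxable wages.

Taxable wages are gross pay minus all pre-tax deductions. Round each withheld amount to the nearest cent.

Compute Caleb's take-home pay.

Pension contribution: $12909.64 × 0.041 = $529.30
HSA contribution: $124.64
Pre-tax total = $529.30 + $124.64 = $653.94
Taxable wages = $12909.64 − $653.94 = $12255.70
Federal tax withheld: $12255.70 × 0.1915 = $2346.97
State unemployment insurance (employee share): $12909.64 × 0.0083 = $107.15
Parking fee: $382.62
Total deductions = $529.30 + $124.64 + $2346.97 + $107.15 + $382.62 = $3490.68
Net pay = $12909.64 − $3490.68 = $9418.96

$9418.96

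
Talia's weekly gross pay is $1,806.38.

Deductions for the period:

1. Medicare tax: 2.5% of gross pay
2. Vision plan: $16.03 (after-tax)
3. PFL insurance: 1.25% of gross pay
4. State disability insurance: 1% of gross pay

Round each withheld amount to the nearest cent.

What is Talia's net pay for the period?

$1,704.55

Medicare tax: $1,806.38 × 0.025 = $45.16
PFL insurance: $1,806.38 × 0.0125 = $22.58
State disability insurance: $1,806.38 × 0.01 = $18.06
Vision plan: $16.03
Total deductions = $45.16 + $22.58 + $18.06 + $16.03 = $101.83
Net pay = $1,806.38 − $101.83 = $1,704.55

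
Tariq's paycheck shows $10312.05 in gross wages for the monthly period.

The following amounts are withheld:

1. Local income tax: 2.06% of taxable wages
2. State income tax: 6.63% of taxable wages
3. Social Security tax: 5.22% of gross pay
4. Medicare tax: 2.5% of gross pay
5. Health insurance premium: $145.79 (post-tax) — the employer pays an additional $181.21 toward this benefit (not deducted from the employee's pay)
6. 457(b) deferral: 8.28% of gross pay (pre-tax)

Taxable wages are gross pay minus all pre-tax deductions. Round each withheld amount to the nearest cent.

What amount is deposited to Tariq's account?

$7694.41

457(b) deferral: $10312.05 × 0.0828 = $853.84
Taxable wages = $10312.05 − $853.84 = $9458.21
State income tax: $9458.21 × 0.0663 = $627.08
Local income tax: $9458.21 × 0.0206 = $194.84
Medicare tax: $10312.05 × 0.025 = $257.80
Social Security tax: $10312.05 × 0.0522 = $538.29
Health insurance premium: $145.79
(Employer's $181.21 toward health insurance premium is not withheld from the employee.)
Total deductions = $853.84 + $627.08 + $194.84 + $257.80 + $538.29 + $145.79 = $2617.64
Net pay = $10312.05 − $2617.64 = $7694.41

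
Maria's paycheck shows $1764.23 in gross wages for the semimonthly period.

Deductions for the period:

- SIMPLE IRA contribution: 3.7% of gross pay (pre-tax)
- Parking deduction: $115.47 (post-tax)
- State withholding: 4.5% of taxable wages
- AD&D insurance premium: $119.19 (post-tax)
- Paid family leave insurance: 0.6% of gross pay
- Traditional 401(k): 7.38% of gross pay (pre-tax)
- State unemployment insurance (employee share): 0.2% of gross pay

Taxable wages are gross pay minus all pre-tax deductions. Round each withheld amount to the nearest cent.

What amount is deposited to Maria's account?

$1249.38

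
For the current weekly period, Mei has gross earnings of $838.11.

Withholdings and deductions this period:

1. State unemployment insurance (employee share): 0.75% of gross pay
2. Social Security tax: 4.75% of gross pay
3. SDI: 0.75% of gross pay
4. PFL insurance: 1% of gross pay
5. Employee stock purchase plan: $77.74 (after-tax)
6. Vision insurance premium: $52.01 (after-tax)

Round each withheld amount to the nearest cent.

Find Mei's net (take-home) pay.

Social Security tax: $838.11 × 0.0475 = $39.81
PFL insurance: $838.11 × 0.01 = $8.38
State unemployment insurance (employee share): $838.11 × 0.0075 = $6.29
SDI: $838.11 × 0.0075 = $6.29
Employee stock purchase plan: $77.74
Vision insurance premium: $52.01
Total deductions = $39.81 + $8.38 + $6.29 + $6.29 + $77.74 + $52.01 = $190.52
Net pay = $838.11 − $190.52 = $647.59

$647.59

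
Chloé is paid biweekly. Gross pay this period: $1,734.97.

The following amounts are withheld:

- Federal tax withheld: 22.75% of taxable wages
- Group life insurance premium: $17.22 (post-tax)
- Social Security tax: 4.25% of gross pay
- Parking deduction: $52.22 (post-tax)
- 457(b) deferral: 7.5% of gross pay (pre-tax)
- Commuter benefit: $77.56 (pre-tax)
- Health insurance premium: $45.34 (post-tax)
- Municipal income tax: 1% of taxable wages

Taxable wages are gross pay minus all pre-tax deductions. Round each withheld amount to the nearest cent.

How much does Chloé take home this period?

457(b) deferral: $1,734.97 × 0.075 = $130.12
Commuter benefit: $77.56
Pre-tax total = $130.12 + $77.56 = $207.68
Taxable wages = $1,734.97 − $207.68 = $1,527.29
Municipal income tax: $1,527.29 × 0.01 = $15.27
Federal tax withheld: $1,527.29 × 0.2275 = $347.46
Social Security tax: $1,734.97 × 0.0425 = $73.74
Group life insurance premium: $17.22
Health insurance premium: $45.34
Parking deduction: $52.22
Total deductions = $130.12 + $77.56 + $15.27 + $347.46 + $73.74 + $17.22 + $45.34 + $52.22 = $758.93
Net pay = $1,734.97 − $758.93 = $976.04

$976.04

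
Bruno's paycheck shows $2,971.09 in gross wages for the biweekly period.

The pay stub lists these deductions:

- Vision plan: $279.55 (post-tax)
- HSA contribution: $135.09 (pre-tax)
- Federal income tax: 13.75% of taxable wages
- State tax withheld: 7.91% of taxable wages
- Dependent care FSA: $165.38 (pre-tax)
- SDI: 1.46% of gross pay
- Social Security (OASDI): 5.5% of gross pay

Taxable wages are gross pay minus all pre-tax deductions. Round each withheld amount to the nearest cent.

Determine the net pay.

Dependent care FSA: $165.38
HSA contribution: $135.09
Pre-tax total = $165.38 + $135.09 = $300.47
Taxable wages = $2,971.09 − $300.47 = $2,670.62
Federal income tax: $2,670.62 × 0.1375 = $367.21
State tax withheld: $2,670.62 × 0.0791 = $211.25
Social Security (OASDI): $2,971.09 × 0.055 = $163.41
SDI: $2,971.09 × 0.0146 = $43.38
Vision plan: $279.55
Total deductions = $165.38 + $135.09 + $367.21 + $211.25 + $163.41 + $43.38 + $279.55 = $1,365.27
Net pay = $2,971.09 − $1,365.27 = $1,605.82

$1,605.82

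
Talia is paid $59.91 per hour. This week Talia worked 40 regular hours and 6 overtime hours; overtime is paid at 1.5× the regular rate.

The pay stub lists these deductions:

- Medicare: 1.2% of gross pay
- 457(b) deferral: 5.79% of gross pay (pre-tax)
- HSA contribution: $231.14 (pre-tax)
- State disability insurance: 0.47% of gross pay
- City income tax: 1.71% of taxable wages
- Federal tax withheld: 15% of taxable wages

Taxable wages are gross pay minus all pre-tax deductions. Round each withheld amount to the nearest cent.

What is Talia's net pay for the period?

Regular pay: 40 × $59.91 = $2,396.40
Overtime pay: 6 × $59.91 × 1.5 = $539.19
Gross pay = $2,396.40 + $539.19 = $2,935.59
457(b) deferral: $2,935.59 × 0.0579 = $169.97
HSA contribution: $231.14
Pre-tax total = $169.97 + $231.14 = $401.11
Taxable wages = $2,935.59 − $401.11 = $2,534.48
Federal tax withheld: $2,534.48 × 0.15 = $380.17
City income tax: $2,534.48 × 0.0171 = $43.34
Medicare: $2,935.59 × 0.012 = $35.23
State disability insurance: $2,935.59 × 0.0047 = $13.80
Total deductions = $169.97 + $231.14 + $380.17 + $43.34 + $35.23 + $13.80 = $873.65
Net pay = $2,935.59 − $873.65 = $2,061.94

$2,061.94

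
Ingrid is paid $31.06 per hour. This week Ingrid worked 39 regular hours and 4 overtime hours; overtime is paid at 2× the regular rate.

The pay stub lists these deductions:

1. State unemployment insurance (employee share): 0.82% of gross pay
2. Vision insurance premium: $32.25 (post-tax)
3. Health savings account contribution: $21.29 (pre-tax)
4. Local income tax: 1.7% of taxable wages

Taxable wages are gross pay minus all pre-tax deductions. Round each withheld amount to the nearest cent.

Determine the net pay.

Regular pay: 39 × $31.06 = $1211.34
Overtime pay: 4 × $31.06 × 2 = $248.48
Gross pay = $1211.34 + $248.48 = $1459.82
Health savings account contribution: $21.29
Taxable wages = $1459.82 − $21.29 = $1438.53
Local income tax: $1438.53 × 0.017 = $24.46
State unemployment insurance (employee share): $1459.82 × 0.0082 = $11.97
Vision insurance premium: $32.25
Total deductions = $21.29 + $24.46 + $11.97 + $32.25 = $89.97
Net pay = $1459.82 − $89.97 = $1369.85

$1369.85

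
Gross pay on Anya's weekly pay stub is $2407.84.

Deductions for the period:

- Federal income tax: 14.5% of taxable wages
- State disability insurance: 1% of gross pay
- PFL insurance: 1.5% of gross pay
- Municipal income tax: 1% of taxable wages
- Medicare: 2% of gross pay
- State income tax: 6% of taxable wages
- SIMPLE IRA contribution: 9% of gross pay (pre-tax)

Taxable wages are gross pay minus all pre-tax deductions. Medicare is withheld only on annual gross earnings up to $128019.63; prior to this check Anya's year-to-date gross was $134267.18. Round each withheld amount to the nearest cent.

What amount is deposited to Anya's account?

SIMPLE IRA contribution: $2407.84 × 0.09 = $216.71
Taxable wages = $2407.84 − $216.71 = $2191.13
State income tax: $2191.13 × 0.06 = $131.47
Federal income tax: $2191.13 × 0.145 = $317.71
Municipal income tax: $2191.13 × 0.01 = $21.91
Medicare: annual cap $128019.63 already reached (YTD $134267.18), so $0.00
PFL insurance: $2407.84 × 0.015 = $36.12
State disability insurance: $2407.84 × 0.01 = $24.08
Total deductions = $216.71 + $131.47 + $317.71 + $21.91 + $0.00 + $36.12 + $24.08 = $748.00
Net pay = $2407.84 − $748.00 = $1659.84

$1659.84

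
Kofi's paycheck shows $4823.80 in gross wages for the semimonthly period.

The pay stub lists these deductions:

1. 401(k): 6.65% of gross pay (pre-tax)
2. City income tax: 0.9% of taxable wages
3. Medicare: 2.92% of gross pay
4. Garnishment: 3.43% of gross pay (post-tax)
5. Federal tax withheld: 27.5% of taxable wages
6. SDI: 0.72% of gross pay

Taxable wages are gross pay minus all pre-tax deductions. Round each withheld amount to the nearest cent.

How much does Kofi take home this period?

$2883.12

401(k): $4823.80 × 0.0665 = $320.78
Taxable wages = $4823.80 − $320.78 = $4503.02
Federal tax withheld: $4503.02 × 0.275 = $1238.33
City income tax: $4503.02 × 0.009 = $40.53
SDI: $4823.80 × 0.0072 = $34.73
Medicare: $4823.80 × 0.0292 = $140.85
Garnishment: $4823.80 × 0.0343 = $165.46
Total deductions = $320.78 + $1238.33 + $40.53 + $34.73 + $140.85 + $165.46 = $1940.68
Net pay = $4823.80 − $1940.68 = $2883.12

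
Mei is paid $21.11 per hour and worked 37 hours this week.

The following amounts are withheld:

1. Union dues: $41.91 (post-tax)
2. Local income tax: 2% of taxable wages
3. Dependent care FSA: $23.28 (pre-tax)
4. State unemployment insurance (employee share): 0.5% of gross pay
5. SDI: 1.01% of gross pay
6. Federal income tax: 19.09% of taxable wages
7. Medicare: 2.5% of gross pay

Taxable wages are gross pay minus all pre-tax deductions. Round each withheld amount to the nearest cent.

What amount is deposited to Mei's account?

Gross pay: 37 × $21.11 = $781.07
Dependent care FSA: $23.28
Taxable wages = $781.07 − $23.28 = $757.79
Federal income tax: $757.79 × 0.1909 = $144.66
Local income tax: $757.79 × 0.02 = $15.16
SDI: $781.07 × 0.0101 = $7.89
Medicare: $781.07 × 0.025 = $19.53
State unemployment insurance (employee share): $781.07 × 0.005 = $3.91
Union dues: $41.91
Total deductions = $23.28 + $144.66 + $15.16 + $7.89 + $19.53 + $3.91 + $41.91 = $256.34
Net pay = $781.07 − $256.34 = $524.73

$524.73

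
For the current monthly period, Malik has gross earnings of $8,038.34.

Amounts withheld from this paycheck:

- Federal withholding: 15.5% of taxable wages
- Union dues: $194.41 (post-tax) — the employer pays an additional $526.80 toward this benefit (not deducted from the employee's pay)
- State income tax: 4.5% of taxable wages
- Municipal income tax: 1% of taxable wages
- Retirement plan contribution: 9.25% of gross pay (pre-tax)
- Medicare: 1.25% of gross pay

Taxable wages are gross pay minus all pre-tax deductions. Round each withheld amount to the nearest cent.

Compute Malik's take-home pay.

Retirement plan contribution: $8,038.34 × 0.0925 = $743.55
Taxable wages = $8,038.34 − $743.55 = $7,294.79
State income tax: $7,294.79 × 0.045 = $328.27
Municipal income tax: $7,294.79 × 0.01 = $72.95
Federal withholding: $7,294.79 × 0.155 = $1,130.69
Medicare: $8,038.34 × 0.0125 = $100.48
Union dues: $194.41
(Employer's $526.80 toward union dues is not withheld from the employee.)
Total deductions = $743.55 + $328.27 + $72.95 + $1,130.69 + $100.48 + $194.41 = $2,570.35
Net pay = $8,038.34 − $2,570.35 = $5,467.99

$5,467.99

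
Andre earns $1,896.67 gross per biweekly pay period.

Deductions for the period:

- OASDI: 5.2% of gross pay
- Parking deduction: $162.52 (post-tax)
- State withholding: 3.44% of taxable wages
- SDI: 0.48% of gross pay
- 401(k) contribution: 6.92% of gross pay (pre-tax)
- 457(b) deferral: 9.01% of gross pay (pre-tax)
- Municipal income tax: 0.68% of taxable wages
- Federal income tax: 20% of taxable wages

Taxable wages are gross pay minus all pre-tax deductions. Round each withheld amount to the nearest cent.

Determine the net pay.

457(b) deferral: $1,896.67 × 0.0901 = $170.89
401(k) contribution: $1,896.67 × 0.0692 = $131.25
Pre-tax total = $170.89 + $131.25 = $302.14
Taxable wages = $1,896.67 − $302.14 = $1,594.53
Municipal income tax: $1,594.53 × 0.0068 = $10.84
Federal income tax: $1,594.53 × 0.2 = $318.91
State withholding: $1,594.53 × 0.0344 = $54.85
SDI: $1,896.67 × 0.0048 = $9.10
OASDI: $1,896.67 × 0.052 = $98.63
Parking deduction: $162.52
Total deductions = $170.89 + $131.25 + $10.84 + $318.91 + $54.85 + $9.10 + $98.63 + $162.52 = $956.99
Net pay = $1,896.67 − $956.99 = $939.68

$939.68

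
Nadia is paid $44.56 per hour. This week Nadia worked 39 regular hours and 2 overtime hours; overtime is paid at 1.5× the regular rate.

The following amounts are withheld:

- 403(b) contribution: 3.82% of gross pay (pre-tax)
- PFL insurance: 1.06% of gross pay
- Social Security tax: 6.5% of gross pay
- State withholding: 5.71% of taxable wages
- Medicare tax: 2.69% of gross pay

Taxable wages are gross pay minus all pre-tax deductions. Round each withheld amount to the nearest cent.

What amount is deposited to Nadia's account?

$1505.42

Regular pay: 39 × $44.56 = $1737.84
Overtime pay: 2 × $44.56 × 1.5 = $133.68
Gross pay = $1737.84 + $133.68 = $1871.52
403(b) contribution: $1871.52 × 0.0382 = $71.49
Taxable wages = $1871.52 − $71.49 = $1800.03
State withholding: $1800.03 × 0.0571 = $102.78
Social Security tax: $1871.52 × 0.065 = $121.65
PFL insurance: $1871.52 × 0.0106 = $19.84
Medicare tax: $1871.52 × 0.0269 = $50.34
Total deductions = $71.49 + $102.78 + $121.65 + $19.84 + $50.34 = $366.10
Net pay = $1871.52 − $366.10 = $1505.42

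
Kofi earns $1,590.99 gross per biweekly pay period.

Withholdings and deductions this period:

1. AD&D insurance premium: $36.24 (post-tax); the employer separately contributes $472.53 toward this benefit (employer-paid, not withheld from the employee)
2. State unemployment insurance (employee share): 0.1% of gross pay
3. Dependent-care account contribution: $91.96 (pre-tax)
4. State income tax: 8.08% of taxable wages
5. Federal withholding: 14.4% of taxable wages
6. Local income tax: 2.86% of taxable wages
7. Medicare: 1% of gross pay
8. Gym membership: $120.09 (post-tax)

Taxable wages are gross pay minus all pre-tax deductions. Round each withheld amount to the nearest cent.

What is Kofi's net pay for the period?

$945.35

Dependent-care account contribution: $91.96
Taxable wages = $1,590.99 − $91.96 = $1,499.03
State income tax: $1,499.03 × 0.0808 = $121.12
Federal withholding: $1,499.03 × 0.144 = $215.86
Local income tax: $1,499.03 × 0.0286 = $42.87
Medicare: $1,590.99 × 0.01 = $15.91
State unemployment insurance (employee share): $1,590.99 × 0.001 = $1.59
AD&D insurance premium: $36.24
Gym membership: $120.09
(Employer's $472.53 toward AD&D insurance premium is not withheld from the employee.)
Total deductions = $91.96 + $121.12 + $215.86 + $42.87 + $15.91 + $1.59 + $36.24 + $120.09 = $645.64
Net pay = $1,590.99 − $645.64 = $945.35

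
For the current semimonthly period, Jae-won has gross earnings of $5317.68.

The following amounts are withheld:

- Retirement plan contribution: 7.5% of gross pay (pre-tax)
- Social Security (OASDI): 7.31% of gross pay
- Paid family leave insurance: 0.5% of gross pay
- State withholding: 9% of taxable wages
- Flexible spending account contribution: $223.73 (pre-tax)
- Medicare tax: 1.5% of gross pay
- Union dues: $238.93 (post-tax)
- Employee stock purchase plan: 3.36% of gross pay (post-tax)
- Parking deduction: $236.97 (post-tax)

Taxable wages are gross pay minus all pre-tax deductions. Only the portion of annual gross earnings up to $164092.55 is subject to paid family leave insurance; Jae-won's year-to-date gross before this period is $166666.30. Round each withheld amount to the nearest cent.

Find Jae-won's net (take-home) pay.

$3149.50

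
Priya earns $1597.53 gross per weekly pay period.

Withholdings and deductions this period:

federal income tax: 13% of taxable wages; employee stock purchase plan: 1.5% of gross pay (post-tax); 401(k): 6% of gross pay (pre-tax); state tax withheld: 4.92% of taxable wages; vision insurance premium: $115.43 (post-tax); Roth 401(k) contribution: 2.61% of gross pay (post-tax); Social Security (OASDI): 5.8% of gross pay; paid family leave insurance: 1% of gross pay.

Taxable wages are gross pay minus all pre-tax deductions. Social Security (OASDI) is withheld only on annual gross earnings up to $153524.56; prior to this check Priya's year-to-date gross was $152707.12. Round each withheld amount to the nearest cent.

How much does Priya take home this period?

401(k): $1597.53 × 0.06 = $95.85
Taxable wages = $1597.53 − $95.85 = $1501.68
State tax withheld: $1501.68 × 0.0492 = $73.88
Federal income tax: $1501.68 × 0.13 = $195.22
Social Security (OASDI): only $153524.56 − $152707.12 = $817.44 of this check is subject → $817.44 × 0.058 = $47.41
Paid family leave insurance: $1597.53 × 0.01 = $15.98
Roth 401(k) contribution: $1597.53 × 0.0261 = $41.70
Vision insurance premium: $115.43
Employee stock purchase plan: $1597.53 × 0.015 = $23.96
Total deductions = $95.85 + $73.88 + $195.22 + $47.41 + $15.98 + $41.70 + $115.43 + $23.96 = $609.43
Net pay = $1597.53 − $609.43 = $988.10

$988.10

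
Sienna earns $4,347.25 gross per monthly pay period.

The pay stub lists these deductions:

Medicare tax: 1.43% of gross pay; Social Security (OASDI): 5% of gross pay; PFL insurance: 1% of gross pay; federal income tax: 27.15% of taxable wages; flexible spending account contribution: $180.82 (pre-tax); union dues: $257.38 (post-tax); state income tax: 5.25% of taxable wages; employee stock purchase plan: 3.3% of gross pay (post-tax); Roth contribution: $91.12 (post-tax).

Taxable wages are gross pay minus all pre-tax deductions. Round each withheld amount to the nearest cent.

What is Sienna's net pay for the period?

$2,001.54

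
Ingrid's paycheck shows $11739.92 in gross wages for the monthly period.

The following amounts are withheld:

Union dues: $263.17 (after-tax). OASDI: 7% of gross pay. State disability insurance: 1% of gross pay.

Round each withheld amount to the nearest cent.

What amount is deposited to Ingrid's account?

$10537.56

OASDI: $11739.92 × 0.07 = $821.79
State disability insurance: $11739.92 × 0.01 = $117.40
Union dues: $263.17
Total deductions = $821.79 + $117.40 + $263.17 = $1202.36
Net pay = $11739.92 − $1202.36 = $10537.56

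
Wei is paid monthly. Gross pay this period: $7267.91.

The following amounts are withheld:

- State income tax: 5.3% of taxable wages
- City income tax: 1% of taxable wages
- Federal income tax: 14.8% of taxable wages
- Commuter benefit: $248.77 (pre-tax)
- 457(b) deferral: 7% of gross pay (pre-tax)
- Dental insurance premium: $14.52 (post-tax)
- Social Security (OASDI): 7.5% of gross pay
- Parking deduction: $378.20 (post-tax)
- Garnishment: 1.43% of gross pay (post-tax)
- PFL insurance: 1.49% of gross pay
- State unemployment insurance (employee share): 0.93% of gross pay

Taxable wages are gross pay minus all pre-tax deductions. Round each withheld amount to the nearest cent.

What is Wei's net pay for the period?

$3919.08

457(b) deferral: $7267.91 × 0.07 = $508.75
Commuter benefit: $248.77
Pre-tax total = $508.75 + $248.77 = $757.52
Taxable wages = $7267.91 − $757.52 = $6510.39
Federal income tax: $6510.39 × 0.148 = $963.54
State income tax: $6510.39 × 0.053 = $345.05
City income tax: $6510.39 × 0.01 = $65.10
State unemployment insurance (employee share): $7267.91 × 0.0093 = $67.59
PFL insurance: $7267.91 × 0.0149 = $108.29
Social Security (OASDI): $7267.91 × 0.075 = $545.09
Garnishment: $7267.91 × 0.0143 = $103.93
Dental insurance premium: $14.52
Parking deduction: $378.20
Total deductions = $508.75 + $248.77 + $963.54 + $345.05 + $65.10 + $67.59 + $108.29 + $545.09 + $103.93 + $14.52 + $378.20 = $3348.83
Net pay = $7267.91 − $3348.83 = $3919.08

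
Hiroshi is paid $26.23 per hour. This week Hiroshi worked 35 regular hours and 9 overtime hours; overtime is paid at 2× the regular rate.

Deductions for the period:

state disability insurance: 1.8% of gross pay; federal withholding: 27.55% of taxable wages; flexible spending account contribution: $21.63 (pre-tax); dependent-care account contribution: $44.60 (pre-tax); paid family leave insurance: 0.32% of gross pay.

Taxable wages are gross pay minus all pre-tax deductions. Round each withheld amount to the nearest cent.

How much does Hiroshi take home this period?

$929.74

Regular pay: 35 × $26.23 = $918.05
Overtime pay: 9 × $26.23 × 2 = $472.14
Gross pay = $918.05 + $472.14 = $1,390.19
Dependent-care account contribution: $44.60
Flexible spending account contribution: $21.63
Pre-tax total = $44.60 + $21.63 = $66.23
Taxable wages = $1,390.19 − $66.23 = $1,323.96
Federal withholding: $1,323.96 × 0.2755 = $364.75
State disability insurance: $1,390.19 × 0.018 = $25.02
Paid family leave insurance: $1,390.19 × 0.0032 = $4.45
Total deductions = $44.60 + $21.63 + $364.75 + $25.02 + $4.45 = $460.45
Net pay = $1,390.19 − $460.45 = $929.74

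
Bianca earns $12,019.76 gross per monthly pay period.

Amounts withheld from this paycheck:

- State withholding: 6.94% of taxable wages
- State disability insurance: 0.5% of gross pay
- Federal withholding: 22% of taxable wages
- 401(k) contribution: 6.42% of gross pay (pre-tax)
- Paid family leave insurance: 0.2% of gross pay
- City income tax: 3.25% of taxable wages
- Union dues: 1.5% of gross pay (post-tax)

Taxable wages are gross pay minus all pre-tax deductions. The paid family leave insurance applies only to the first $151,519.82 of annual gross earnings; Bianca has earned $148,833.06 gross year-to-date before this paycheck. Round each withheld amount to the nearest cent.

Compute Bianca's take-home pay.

401(k) contribution: $12,019.76 × 0.0642 = $771.67
Taxable wages = $12,019.76 − $771.67 = $11,248.09
City income tax: $11,248.09 × 0.0325 = $365.56
Federal withholding: $11,248.09 × 0.22 = $2,474.58
State withholding: $11,248.09 × 0.0694 = $780.62
State disability insurance: $12,019.76 × 0.005 = $60.10
Paid family leave insurance: only $151,519.82 − $148,833.06 = $2,686.76 of this check is subject → $2,686.76 × 0.002 = $5.37
Union dues: $12,019.76 × 0.015 = $180.30
Total deductions = $771.67 + $365.56 + $2,474.58 + $780.62 + $60.10 + $5.37 + $180.30 = $4,638.20
Net pay = $12,019.76 − $4,638.20 = $7,381.56

$7,381.56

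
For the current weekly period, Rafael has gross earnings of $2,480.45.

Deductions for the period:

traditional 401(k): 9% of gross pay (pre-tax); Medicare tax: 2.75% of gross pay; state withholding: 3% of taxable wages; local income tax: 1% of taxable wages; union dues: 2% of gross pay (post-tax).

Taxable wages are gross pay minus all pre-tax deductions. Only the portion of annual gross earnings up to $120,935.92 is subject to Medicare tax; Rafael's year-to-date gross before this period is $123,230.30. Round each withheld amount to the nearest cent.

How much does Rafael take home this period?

$2,117.31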